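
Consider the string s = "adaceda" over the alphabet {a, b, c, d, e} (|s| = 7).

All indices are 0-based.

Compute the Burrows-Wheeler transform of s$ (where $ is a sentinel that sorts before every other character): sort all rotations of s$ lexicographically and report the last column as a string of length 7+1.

add$aeac

rank  rotation  last
    0  $adaceda  a
    1  a$adaced  d
    2  aceda$ad  d
    3  adaceda$  $
    4  ceda$ada  a
    5  da$adace  e
    6  daceda$a  a
    7  eda$adac  c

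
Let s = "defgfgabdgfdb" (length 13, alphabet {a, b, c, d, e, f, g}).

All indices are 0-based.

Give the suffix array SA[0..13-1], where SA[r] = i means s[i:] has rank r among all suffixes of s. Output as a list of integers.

[6, 12, 7, 11, 0, 8, 1, 10, 4, 2, 5, 9, 3]

sorted suffixes:
  #0 SA[0]=6  'abdgfdb'
  #1 SA[1]=12  'b'
  #2 SA[2]=7  'bdgfdb'
  #3 SA[3]=11  'db'
  #4 SA[4]=0  'defgfgabdgfdb'
  #5 SA[5]=8  'dgfdb'
  #6 SA[6]=1  'efgfgabdgfdb'
  #7 SA[7]=10  'fdb'
  #8 SA[8]=4  'fgabdgfdb'
  #9 SA[9]=2  'fgfgabdgfdb'
  #10 SA[10]=5  'gabdgfdb'
  #11 SA[11]=9  'gfdb'
  #12 SA[12]=3  'gfgabdgfdb'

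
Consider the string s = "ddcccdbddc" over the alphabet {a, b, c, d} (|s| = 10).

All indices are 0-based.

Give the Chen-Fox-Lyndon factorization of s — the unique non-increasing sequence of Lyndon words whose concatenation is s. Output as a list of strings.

emit factor 1: 'd' (i=0, period=1)
emit factor 2: 'd' (i=1, period=1)
emit factor 3: 'cccd' (i=2, period=4)
emit factor 4: 'bddc' (i=6, period=4)

["d", "d", "cccd", "bddc"]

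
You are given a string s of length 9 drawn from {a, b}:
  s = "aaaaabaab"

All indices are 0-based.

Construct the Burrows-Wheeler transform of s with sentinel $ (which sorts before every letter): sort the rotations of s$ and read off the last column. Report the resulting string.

b$aabaaaaa

rank  rotation    last
    0  $aaaaabaab  b
    1  aaaaabaab$  $
    2  aaaabaab$a  a
    3  aaabaab$aa  a
    4  aab$aaaaab  b
    5  aabaab$aaa  a
    6  ab$aaaaaba  a
    7  abaab$aaaa  a
    8  b$aaaaabaa  a
    9  baab$aaaaa  a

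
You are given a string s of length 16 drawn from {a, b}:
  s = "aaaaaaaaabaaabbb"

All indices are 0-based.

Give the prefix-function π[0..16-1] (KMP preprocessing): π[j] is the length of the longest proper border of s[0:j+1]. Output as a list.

π[0] = 0
j=1 s[j]='a': π[1]=1 (border 'a')
j=2 s[j]='a': π[2]=2 (border 'aa')
j=3 s[j]='a': π[3]=3 (border 'aaa')
j=4 s[j]='a': π[4]=4 (border 'aaaa')
j=5 s[j]='a': π[5]=5 (border 'aaaaa')
j=6 s[j]='a': π[6]=6 (border 'aaaaaa')
j=7 s[j]='a': π[7]=7 (border 'aaaaaaa')
j=8 s[j]='a': π[8]=8 (border 'aaaaaaaa')
j=9 s[j]='b': k: 8→7→6→5→4→3→2→1→0; π[9]=0 (border '')
j=10 s[j]='a': π[10]=1 (border 'a')
j=11 s[j]='a': π[11]=2 (border 'aa')
j=12 s[j]='a': π[12]=3 (border 'aaa')
j=13 s[j]='b': k: 3→2→1→0; π[13]=0 (border '')
j=14 s[j]='b': π[14]=0 (border '')
j=15 s[j]='b': π[15]=0 (border '')

[0, 1, 2, 3, 4, 5, 6, 7, 8, 0, 1, 2, 3, 0, 0, 0]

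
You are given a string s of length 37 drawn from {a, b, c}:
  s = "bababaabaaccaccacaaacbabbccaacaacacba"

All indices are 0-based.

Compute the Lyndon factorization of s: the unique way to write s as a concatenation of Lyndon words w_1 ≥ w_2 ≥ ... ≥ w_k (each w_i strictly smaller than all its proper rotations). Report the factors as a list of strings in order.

emit factor 1: 'b' (i=0, period=1)
emit factor 2: 'ab' (i=1, period=2)
emit factor 3: 'ab' (i=3, period=2)
emit factor 4: 'aabaaccaccac' (i=5, period=12)
emit factor 5: 'aaacbabbccaacaacacb' (i=17, period=19)
emit factor 6: 'a' (i=36, period=1)

["b", "ab", "ab", "aabaaccaccac", "aaacbabbccaacaacacb", "a"]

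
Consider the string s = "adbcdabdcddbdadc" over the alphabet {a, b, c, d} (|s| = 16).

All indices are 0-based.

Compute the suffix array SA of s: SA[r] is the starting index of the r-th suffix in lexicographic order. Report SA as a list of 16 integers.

rank | idx | suffix
   0 |   5 | abdcddbdadc
   1 |   0 | adbcdabdcddbdadc
   2 |  13 | adc
   3 |   2 | bcdabdcddbdadc
   4 |  11 | bdadc
   5 |   6 | bdcddbdadc
   6 |  15 | c
   7 |   3 | cdabdcddbdadc
   8 |   8 | cddbdadc
   9 |   4 | dabdcddbdadc
  10 |  12 | dadc
  11 |   1 | dbcdabdcddbdadc
  12 |  10 | dbdadc
  13 |  14 | dc
  14 |   7 | dcddbdadc
  15 |   9 | ddbdadc

[5, 0, 13, 2, 11, 6, 15, 3, 8, 4, 12, 1, 10, 14, 7, 9]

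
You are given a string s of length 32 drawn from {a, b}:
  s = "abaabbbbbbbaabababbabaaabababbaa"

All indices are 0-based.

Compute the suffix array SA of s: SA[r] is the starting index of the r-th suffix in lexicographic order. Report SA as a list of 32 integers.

[31, 30, 21, 22, 11, 2, 19, 0, 23, 12, 25, 14, 27, 16, 3, 29, 20, 10, 1, 18, 24, 13, 26, 15, 28, 9, 17, 8, 7, 6, 5, 4]

rank | idx | suffix
   0 |  31 | a
   1 |  30 | aa
   2 |  21 | aaabababbaa
   3 |  22 | aabababbaa
   4 |  11 | aabababbabaaabababbaa
   5 |   2 | aabbbbbbbaabababbabaaabababbaa
   6 |  19 | abaaabababbaa
   7 |   0 | abaabbbbbbbaabababbabaaabababbaa
   8 |  23 | abababbaa
   9 |  12 | abababbabaaabababbaa
  10 |  25 | ababbaa
  11 |  14 | ababbabaaabababbaa
  12 |  27 | abbaa
  13 |  16 | abbabaaabababbaa
  14 |   3 | abbbbbbbaabababbabaaabababbaa
  15 |  29 | baa
  16 |  20 | baaabababbaa
  17 |  10 | baabababbabaaabababbaa
  18 |   1 | baabbbbbbbaabababbabaaabababbaa
  19 |  18 | babaaabababbaa
  20 |  24 | bababbaa
  21 |  13 | bababbabaaabababbaa
  22 |  26 | babbaa
  23 |  15 | babbabaaabababbaa
  24 |  28 | bbaa
  25 |   9 | bbaabababbabaaabababbaa
  26 |  17 | bbabaaabababbaa
  27 |   8 | bbbaabababbabaaabababbaa
  28 |   7 | bbbbaabababbabaaabababbaa
  29 |   6 | bbbbbaabababbabaaabababbaa
  30 |   5 | bbbbbbaabababbabaaabababbaa
  31 |   4 | bbbbbbbaabababbabaaabababbaa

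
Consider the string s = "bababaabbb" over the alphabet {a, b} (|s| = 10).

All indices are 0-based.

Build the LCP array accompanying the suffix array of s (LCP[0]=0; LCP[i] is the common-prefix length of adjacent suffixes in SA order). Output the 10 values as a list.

[0, 1, 3, 2, 0, 1, 2, 4, 1, 2]

rank→(start, suffix):
  0 → (5, 'aabbb')
  1 → (3, 'abaabbb')
  2 → (1, 'ababaabbb')
  3 → (6, 'abbb')
  4 → (9, 'b')
  5 → (4, 'baabbb')
  6 → (2, 'babaabbb')
  7 → (0, 'bababaabbb')
  8 → (8, 'bb')
  9 → (7, 'bbb')

SA = [5, 3, 1, 6, 9, 4, 2, 0, 8, 7]
rank  pair      lcp
   1  s[5:],s[3:]  1  'a'
   2  s[3:],s[1:]  3  'aba'
   3  s[1:],s[6:]  2  'ab'
   4  s[6:],s[9:]  0  ''
   5  s[9:],s[4:]  1  'b'
   6  s[4:],s[2:]  2  'ba'
   7  s[2:],s[0:]  4  'baba'
   8  s[0:],s[8:]  1  'b'
   9  s[8:],s[7:]  2  'bb'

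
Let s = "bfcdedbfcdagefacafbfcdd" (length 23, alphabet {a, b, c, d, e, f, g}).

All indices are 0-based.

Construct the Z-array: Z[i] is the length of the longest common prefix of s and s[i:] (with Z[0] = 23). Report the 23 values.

[23, 0, 0, 0, 0, 0, 4, 0, 0, 0, 0, 0, 0, 0, 0, 0, 0, 0, 4, 0, 0, 0, 0]

Z[0]=23
i=1: fresh scan; Z[1]=0
i=2: fresh scan; Z[2]=0
i=3: fresh scan; Z[3]=0
i=4: fresh scan; Z[4]=0
i=5: fresh scan; Z[5]=0
i=6: fresh scan; Z[6]=4 grow→box=[6,10)
i=7: min(r-i=3, Z[1]=0)=0; Z[7]=0
i=8: min(r-i=2, Z[2]=0)=0; Z[8]=0
i=9: min(r-i=1, Z[3]=0)=0; Z[9]=0
i=10: fresh scan; Z[10]=0
i=11: fresh scan; Z[11]=0
i=12: fresh scan; Z[12]=0
i=13: fresh scan; Z[13]=0
i=14: fresh scan; Z[14]=0
i=15: fresh scan; Z[15]=0
i=16: fresh scan; Z[16]=0
i=17: fresh scan; Z[17]=0
i=18: fresh scan; Z[18]=4 grow→box=[18,22)
i=19: min(r-i=3, Z[1]=0)=0; Z[19]=0
i=20: min(r-i=2, Z[2]=0)=0; Z[20]=0
i=21: min(r-i=1, Z[3]=0)=0; Z[21]=0
i=22: fresh scan; Z[22]=0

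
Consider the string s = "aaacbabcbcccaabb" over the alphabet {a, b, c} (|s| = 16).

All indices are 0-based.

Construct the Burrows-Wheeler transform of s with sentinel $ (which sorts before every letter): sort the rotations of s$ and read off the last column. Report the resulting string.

b$caababcaaccabcb

rank  rotation           last
    0  $aaacbabcbcccaabb  b
    1  aaacbabcbcccaabb$  $
    2  aabb$aaacbabcbccc  c
    3  aacbabcbcccaabb$a  a
    4  abb$aaacbabcbccca  a
    5  abcbcccaabb$aaacb  b
    6  acbabcbcccaabb$aa  a
    7  b$aaacbabcbcccaab  b
    8  babcbcccaabb$aaac  c
    9  bb$aaacbabcbcccaa  a
   10  bcbcccaabb$aaacba  a
   11  bcccaabb$aaacbabc  c
   12  caabb$aaacbabcbcc  c
   13  cbabcbcccaabb$aaa  a
   14  cbcccaabb$aaacbab  b
   15  ccaabb$aaacbabcbc  c
   16  cccaabb$aaacbabcb  b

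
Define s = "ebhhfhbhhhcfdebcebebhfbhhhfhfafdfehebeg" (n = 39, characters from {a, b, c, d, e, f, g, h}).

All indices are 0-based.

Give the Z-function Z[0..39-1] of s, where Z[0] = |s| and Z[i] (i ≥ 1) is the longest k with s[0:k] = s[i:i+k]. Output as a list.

[39, 0, 0, 0, 0, 0, 0, 0, 0, 0, 0, 0, 0, 2, 0, 0, 2, 0, 3, 0, 0, 0, 0, 0, 0, 0, 0, 0, 0, 0, 0, 0, 0, 1, 0, 2, 0, 1, 0]

Z[0]=39
i=1: i≥r, start 0; Z[1]=0
i=2: i≥r, start 0; Z[2]=0
i=3: i≥r, start 0; Z[3]=0
i=4: i≥r, start 0; Z[4]=0
i=5: i≥r, start 0; Z[5]=0
i=6: i≥r, start 0; Z[6]=0
i=7: i≥r, start 0; Z[7]=0
i=8: i≥r, start 0; Z[8]=0
i=9: i≥r, start 0; Z[9]=0
i=10: i≥r, start 0; Z[10]=0
i=11: i≥r, start 0; Z[11]=0
i=12: i≥r, start 0; Z[12]=0
i=13: i≥r, start 0; Z[13]=2 scan→box=[13,15)
i=14: min(r-i=1, Z[1]=0)=0; Z[14]=0
i=15: i≥r, start 0; Z[15]=0
i=16: i≥r, start 0; Z[16]=2 scan→box=[16,18)
i=17: min(r-i=1, Z[1]=0)=0; Z[17]=0
i=18: i≥r, start 0; Z[18]=3 scan→box=[18,21)
i=19: min(r-i=2, Z[1]=0)=0; Z[19]=0
i=20: min(r-i=1, Z[2]=0)=0; Z[20]=0
i=21: i≥r, start 0; Z[21]=0
i=22: i≥r, start 0; Z[22]=0
i=23: i≥r, start 0; Z[23]=0
i=24: i≥r, start 0; Z[24]=0
i=25: i≥r, start 0; Z[25]=0
i=26: i≥r, start 0; Z[26]=0
i=27: i≥r, start 0; Z[27]=0
i=28: i≥r, start 0; Z[28]=0
i=29: i≥r, start 0; Z[29]=0
i=30: i≥r, start 0; Z[30]=0
i=31: i≥r, start 0; Z[31]=0
i=32: i≥r, start 0; Z[32]=0
i=33: i≥r, start 0; Z[33]=1 scan→box=[33,34)
i=34: i≥r, start 0; Z[34]=0
i=35: i≥r, start 0; Z[35]=2 scan→box=[35,37)
i=36: min(r-i=1, Z[1]=0)=0; Z[36]=0
i=37: i≥r, start 0; Z[37]=1 scan→box=[37,38)
i=38: i≥r, start 0; Z[38]=0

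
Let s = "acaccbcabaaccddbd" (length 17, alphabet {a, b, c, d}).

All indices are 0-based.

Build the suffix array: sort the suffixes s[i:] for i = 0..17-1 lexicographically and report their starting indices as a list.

rank | idx | suffix
   0 |   9 | aaccddbd
   1 |   7 | abaaccddbd
   2 |   0 | acaccbcabaaccddbd
   3 |   2 | accbcabaaccddbd
   4 |  10 | accddbd
   5 |   8 | baaccddbd
   6 |   5 | bcabaaccddbd
   7 |  15 | bd
   8 |   6 | cabaaccddbd
   9 |   1 | caccbcabaaccddbd
  10 |   4 | cbcabaaccddbd
  11 |   3 | ccbcabaaccddbd
  12 |  11 | ccddbd
  13 |  12 | cddbd
  14 |  16 | d
  15 |  14 | dbd
  16 |  13 | ddbd

[9, 7, 0, 2, 10, 8, 5, 15, 6, 1, 4, 3, 11, 12, 16, 14, 13]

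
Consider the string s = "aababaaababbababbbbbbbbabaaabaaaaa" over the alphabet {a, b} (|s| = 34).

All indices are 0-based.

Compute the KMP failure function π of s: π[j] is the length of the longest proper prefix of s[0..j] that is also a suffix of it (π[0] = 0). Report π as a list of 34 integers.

[0, 1, 0, 1, 0, 1, 2, 2, 3, 4, 5, 0, 1, 0, 1, 0, 0, 0, 0, 0, 0, 0, 0, 1, 0, 1, 2, 2, 3, 4, 2, 2, 2, 2]

π[0] = 0
j=1 s[j]='a': π[1]=1 (border 'a')
j=2 s[j]='b': k: 1→0; π[2]=0 (border '')
j=3 s[j]='a': π[3]=1 (border 'a')
j=4 s[j]='b': k: 1→0; π[4]=0 (border '')
j=5 s[j]='a': π[5]=1 (border 'a')
j=6 s[j]='a': π[6]=2 (border 'aa')
j=7 s[j]='a': k: 2→1; π[7]=2 (border 'aa')
j=8 s[j]='b': π[8]=3 (border 'aab')
j=9 s[j]='a': π[9]=4 (border 'aaba')
j=10 s[j]='b': π[10]=5 (border 'aabab')
j=11 s[j]='b': k: 5→0; π[11]=0 (border '')
j=12 s[j]='a': π[12]=1 (border 'a')
j=13 s[j]='b': k: 1→0; π[13]=0 (border '')
j=14 s[j]='a': π[14]=1 (border 'a')
j=15 s[j]='b': k: 1→0; π[15]=0 (border '')
j=16 s[j]='b': π[16]=0 (border '')
j=17 s[j]='b': π[17]=0 (border '')
j=18 s[j]='b': π[18]=0 (border '')
j=19 s[j]='b': π[19]=0 (border '')
j=20 s[j]='b': π[20]=0 (border '')
j=21 s[j]='b': π[21]=0 (border '')
j=22 s[j]='b': π[22]=0 (border '')
j=23 s[j]='a': π[23]=1 (border 'a')
j=24 s[j]='b': k: 1→0; π[24]=0 (border '')
j=25 s[j]='a': π[25]=1 (border 'a')
j=26 s[j]='a': π[26]=2 (border 'aa')
j=27 s[j]='a': k: 2→1; π[27]=2 (border 'aa')
j=28 s[j]='b': π[28]=3 (border 'aab')
j=29 s[j]='a': π[29]=4 (border 'aaba')
j=30 s[j]='a': k: 4→1; π[30]=2 (border 'aa')
j=31 s[j]='a': k: 2→1; π[31]=2 (border 'aa')
j=32 s[j]='a': k: 2→1; π[32]=2 (border 'aa')
j=33 s[j]='a': k: 2→1; π[33]=2 (border 'aa')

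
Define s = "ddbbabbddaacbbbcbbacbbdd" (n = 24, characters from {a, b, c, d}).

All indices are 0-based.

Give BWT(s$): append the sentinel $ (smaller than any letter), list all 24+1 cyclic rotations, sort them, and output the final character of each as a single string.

rank  rotation                   last
    0  $ddbbabbddaacbbbcbbacbbdd  d
    1  aacbbbcbbacbbdd$ddbbabbdd  d
    2  abbddaacbbbcbbacbbdd$ddbb  b
    3  acbbbcbbacbbdd$ddbbabbdda  a
    4  acbbdd$ddbbabbddaacbbbcbb  b
    5  babbddaacbbbcbbacbbdd$ddb  b
    6  bacbbdd$ddbbabbddaacbbbcb  b
    7  bbabbddaacbbbcbbacbbdd$dd  d
    8  bbacbbdd$ddbbabbddaacbbbc  c
    9  bbbcbbacbbdd$ddbbabbddaac  c
   10  bbcbbacbbdd$ddbbabbddaacb  b
   11  bbdd$ddbbabbddaacbbbcbbac  c
   12  bbddaacbbbcbbacbbdd$ddbba  a
   13  bcbbacbbdd$ddbbabbddaacbb  b
   14  bdd$ddbbabbddaacbbbcbbacb  b
   15  bddaacbbbcbbacbbdd$ddbbab  b
   16  cbbacbbdd$ddbbabbddaacbbb  b
   17  cbbbcbbacbbdd$ddbbabbddaa  a
   18  cbbdd$ddbbabbddaacbbbcbba  a
   19  d$ddbbabbddaacbbbcbbacbbd  d
   20  daacbbbcbbacbbdd$ddbbabbd  d
   21  dbbabbddaacbbbcbbacbbdd$d  d
   22  dd$ddbbabbddaacbbbcbbacbb  b
   23  ddaacbbbcbbacbbdd$ddbbabb  b
   24  ddbbabbddaacbbbcbbacbbdd$  $

ddbabbbdccbcabbbbaadddbb$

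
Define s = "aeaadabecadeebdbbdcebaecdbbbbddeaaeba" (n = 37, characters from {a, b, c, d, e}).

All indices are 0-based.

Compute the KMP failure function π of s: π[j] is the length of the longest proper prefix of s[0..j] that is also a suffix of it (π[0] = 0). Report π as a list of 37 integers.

[0, 0, 1, 1, 0, 1, 0, 0, 0, 1, 0, 0, 0, 0, 0, 0, 0, 0, 0, 0, 0, 1, 2, 0, 0, 0, 0, 0, 0, 0, 0, 0, 1, 1, 2, 0, 1]

π[0] = 0
j=1 s[j]='e': π[1]=0 (border '')
j=2 s[j]='a': π[2]=1 (border 'a')
j=3 s[j]='a': k: 1→0; π[3]=1 (border 'a')
j=4 s[j]='d': k: 1→0; π[4]=0 (border '')
j=5 s[j]='a': π[5]=1 (border 'a')
j=6 s[j]='b': k: 1→0; π[6]=0 (border '')
j=7 s[j]='e': π[7]=0 (border '')
j=8 s[j]='c': π[8]=0 (border '')
j=9 s[j]='a': π[9]=1 (border 'a')
j=10 s[j]='d': k: 1→0; π[10]=0 (border '')
j=11 s[j]='e': π[11]=0 (border '')
j=12 s[j]='e': π[12]=0 (border '')
j=13 s[j]='b': π[13]=0 (border '')
j=14 s[j]='d': π[14]=0 (border '')
j=15 s[j]='b': π[15]=0 (border '')
j=16 s[j]='b': π[16]=0 (border '')
j=17 s[j]='d': π[17]=0 (border '')
j=18 s[j]='c': π[18]=0 (border '')
j=19 s[j]='e': π[19]=0 (border '')
j=20 s[j]='b': π[20]=0 (border '')
j=21 s[j]='a': π[21]=1 (border 'a')
j=22 s[j]='e': π[22]=2 (border 'ae')
j=23 s[j]='c': k: 2→0; π[23]=0 (border '')
j=24 s[j]='d': π[24]=0 (border '')
j=25 s[j]='b': π[25]=0 (border '')
j=26 s[j]='b': π[26]=0 (border '')
j=27 s[j]='b': π[27]=0 (border '')
j=28 s[j]='b': π[28]=0 (border '')
j=29 s[j]='d': π[29]=0 (border '')
j=30 s[j]='d': π[30]=0 (border '')
j=31 s[j]='e': π[31]=0 (border '')
j=32 s[j]='a': π[32]=1 (border 'a')
j=33 s[j]='a': k: 1→0; π[33]=1 (border 'a')
j=34 s[j]='e': π[34]=2 (border 'ae')
j=35 s[j]='b': k: 2→0; π[35]=0 (border '')
j=36 s[j]='a': π[36]=1 (border 'a')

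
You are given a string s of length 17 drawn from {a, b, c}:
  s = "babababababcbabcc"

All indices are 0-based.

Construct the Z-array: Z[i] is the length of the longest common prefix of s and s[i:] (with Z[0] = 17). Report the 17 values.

[17, 0, 9, 0, 7, 0, 5, 0, 3, 0, 1, 0, 3, 0, 1, 0, 0]

Z[0]=17
i=1: outside box; Z[1]=0
i=2: outside box; Z[2]=9 scan→box=[2,11)
i=3: min(r-i=8, Z[1]=0)=0; Z[3]=0
i=4: min(r-i=7, Z[2]=9)=7; Z[4]=7
i=5: min(r-i=6, Z[3]=0)=0; Z[5]=0
i=6: min(r-i=5, Z[4]=7)=5; Z[6]=5
i=7: min(r-i=4, Z[5]=0)=0; Z[7]=0
i=8: min(r-i=3, Z[6]=5)=3; Z[8]=3
i=9: min(r-i=2, Z[7]=0)=0; Z[9]=0
i=10: min(r-i=1, Z[8]=3)=1; Z[10]=1
i=11: outside box; Z[11]=0
i=12: outside box; Z[12]=3 scan→box=[12,15)
i=13: min(r-i=2, Z[1]=0)=0; Z[13]=0
i=14: min(r-i=1, Z[2]=9)=1; Z[14]=1
i=15: outside box; Z[15]=0
i=16: outside box; Z[16]=0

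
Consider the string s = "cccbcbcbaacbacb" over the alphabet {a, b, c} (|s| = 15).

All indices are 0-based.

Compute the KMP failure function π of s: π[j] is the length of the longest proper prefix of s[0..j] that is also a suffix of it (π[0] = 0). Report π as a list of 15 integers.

[0, 1, 2, 0, 1, 0, 1, 0, 0, 0, 1, 0, 0, 1, 0]

π[0] = 0
j=1 s[j]='c': π[1]=1 (border 'c')
j=2 s[j]='c': π[2]=2 (border 'cc')
j=3 s[j]='b': k: 2→1→0; π[3]=0 (border '')
j=4 s[j]='c': π[4]=1 (border 'c')
j=5 s[j]='b': k: 1→0; π[5]=0 (border '')
j=6 s[j]='c': π[6]=1 (border 'c')
j=7 s[j]='b': k: 1→0; π[7]=0 (border '')
j=8 s[j]='a': π[8]=0 (border '')
j=9 s[j]='a': π[9]=0 (border '')
j=10 s[j]='c': π[10]=1 (border 'c')
j=11 s[j]='b': k: 1→0; π[11]=0 (border '')
j=12 s[j]='a': π[12]=0 (border '')
j=13 s[j]='c': π[13]=1 (border 'c')
j=14 s[j]='b': k: 1→0; π[14]=0 (border '')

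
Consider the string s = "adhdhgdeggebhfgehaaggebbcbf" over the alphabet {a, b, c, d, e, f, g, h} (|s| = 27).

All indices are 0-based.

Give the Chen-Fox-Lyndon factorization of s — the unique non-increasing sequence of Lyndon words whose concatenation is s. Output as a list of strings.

emit factor 1: 'adhdhgdeggebhfgeh' (i=0, period=17)
emit factor 2: 'aaggebbcbf' (i=17, period=10)

["adhdhgdeggebhfgeh", "aaggebbcbf"]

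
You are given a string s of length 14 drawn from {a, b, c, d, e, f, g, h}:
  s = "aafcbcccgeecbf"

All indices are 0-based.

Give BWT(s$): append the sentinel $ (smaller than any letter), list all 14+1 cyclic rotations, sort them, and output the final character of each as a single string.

f$accfebccegbac

rank  rotation         last
    0  $aafcbcccgeecbf  f
    1  aafcbcccgeecbf$  $
    2  afcbcccgeecbf$a  a
    3  bcccgeecbf$aafc  c
    4  bf$aafcbcccgeec  c
    5  cbcccgeecbf$aaf  f
    6  cbf$aafcbcccgee  e
    7  cccgeecbf$aafcb  b
    8  ccgeecbf$aafcbc  c
    9  cgeecbf$aafcbcc  c
   10  ecbf$aafcbcccge  e
   11  eecbf$aafcbcccg  g
   12  f$aafcbcccgeecb  b
   13  fcbcccgeecbf$aa  a
   14  geecbf$aafcbccc  c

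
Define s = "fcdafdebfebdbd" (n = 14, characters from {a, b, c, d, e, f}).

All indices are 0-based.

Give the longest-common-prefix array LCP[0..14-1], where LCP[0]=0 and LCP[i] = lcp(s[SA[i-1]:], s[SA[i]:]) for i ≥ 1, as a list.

[0, 0, 2, 1, 0, 0, 1, 1, 1, 0, 2, 0, 1, 1]

rank | idx | suffix
   0 |   3 | afdebfebdbd
   1 |  12 | bd
   2 |  10 | bdbd
   3 |   7 | bfebdbd
   4 |   1 | cdafdebfebdbd
   5 |  13 | d
   6 |   2 | dafdebfebdbd
   7 |  11 | dbd
   8 |   5 | debfebdbd
   9 |   9 | ebdbd
  10 |   6 | ebfebdbd
  11 |   0 | fcdafdebfebdbd
  12 |   4 | fdebfebdbd
  13 |   8 | febdbd

SA = [3, 12, 10, 7, 1, 13, 2, 11, 5, 9, 6, 0, 4, 8]
rank  pair      lcp
   1  s[3:],s[12:]  0  ''
   2  s[12:],s[10:]  2  'bd'
   3  s[10:],s[7:]  1  'b'
   4  s[7:],s[1:]  0  ''
   5  s[1:],s[13:]  0  ''
   6  s[13:],s[2:]  1  'd'
   7  s[2:],s[11:]  1  'd'
   8  s[11:],s[5:]  1  'd'
   9  s[5:],s[9:]  0  ''
  10  s[9:],s[6:]  2  'eb'
  11  s[6:],s[0:]  0  ''
  12  s[0:],s[4:]  1  'f'
  13  s[4:],s[8:]  1  'f'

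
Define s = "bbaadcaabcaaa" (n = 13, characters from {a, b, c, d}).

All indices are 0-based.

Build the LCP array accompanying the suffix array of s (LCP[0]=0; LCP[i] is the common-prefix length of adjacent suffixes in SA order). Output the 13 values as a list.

[0, 1, 2, 2, 2, 1, 1, 0, 1, 1, 0, 3, 0]

rank | idx | suffix
   0 |  12 | a
   1 |  11 | aa
   2 |  10 | aaa
   3 |   6 | aabcaaa
   4 |   2 | aadcaabcaaa
   5 |   7 | abcaaa
   6 |   3 | adcaabcaaa
   7 |   1 | baadcaabcaaa
   8 |   0 | bbaadcaabcaaa
   9 |   8 | bcaaa
  10 |   9 | caaa
  11 |   5 | caabcaaa
  12 |   4 | dcaabcaaa

SA = [12, 11, 10, 6, 2, 7, 3, 1, 0, 8, 9, 5, 4]
rank  pair      lcp
   1  s[12:],s[11:]  1  'a'
   2  s[11:],s[10:]  2  'aa'
   3  s[10:],s[6:]  2  'aa'
   4  s[6:],s[2:]  2  'aa'
   5  s[2:],s[7:]  1  'a'
   6  s[7:],s[3:]  1  'a'
   7  s[3:],s[1:]  0  ''
   8  s[1:],s[0:]  1  'b'
   9  s[0:],s[8:]  1  'b'
  10  s[8:],s[9:]  0  ''
  11  s[9:],s[5:]  3  'caa'
  12  s[5:],s[4:]  0  ''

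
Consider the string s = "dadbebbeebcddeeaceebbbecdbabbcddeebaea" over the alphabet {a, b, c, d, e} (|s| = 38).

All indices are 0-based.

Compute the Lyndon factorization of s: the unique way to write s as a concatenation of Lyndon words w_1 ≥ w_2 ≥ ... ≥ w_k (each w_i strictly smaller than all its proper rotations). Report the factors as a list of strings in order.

["d", "adbebbeebcddee", "aceebbbecdb", "abbcddeebae", "a"]

emit factor 1: 'd' (i=0, period=1)
emit factor 2: 'adbebbeebcddee' (i=1, period=14)
emit factor 3: 'aceebbbecdb' (i=15, period=11)
emit factor 4: 'abbcddeebae' (i=26, period=11)
emit factor 5: 'a' (i=37, period=1)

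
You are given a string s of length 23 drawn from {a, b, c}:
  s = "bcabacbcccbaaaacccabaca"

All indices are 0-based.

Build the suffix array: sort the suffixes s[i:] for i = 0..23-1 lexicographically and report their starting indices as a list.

sorted suffixes:
  #0 SA[0]=22  'a'
  #1 SA[1]=11  'aaaacccabaca'
  #2 SA[2]=12  'aaacccabaca'
  #3 SA[3]=13  'aacccabaca'
  #4 SA[4]=18  'abaca'
  #5 SA[5]=2  'abacbcccbaaaacccabaca'
  #6 SA[6]=20  'aca'
  #7 SA[7]=4  'acbcccbaaaacccabaca'
  #8 SA[8]=14  'acccabaca'
  #9 SA[9]=10  'baaaacccabaca'
  #10 SA[10]=19  'baca'
  #11 SA[11]=3  'bacbcccbaaaacccabaca'
  #12 SA[12]=0  'bcabacbcccbaaaacccabaca'
  #13 SA[13]=6  'bcccbaaaacccabaca'
  #14 SA[14]=21  'ca'
  #15 SA[15]=17  'cabaca'
  #16 SA[16]=1  'cabacbcccbaaaacccabaca'
  #17 SA[17]=9  'cbaaaacccabaca'
  #18 SA[18]=5  'cbcccbaaaacccabaca'
  #19 SA[19]=16  'ccabaca'
  #20 SA[20]=8  'ccbaaaacccabaca'
  #21 SA[21]=15  'cccabaca'
  #22 SA[22]=7  'cccbaaaacccabaca'

[22, 11, 12, 13, 18, 2, 20, 4, 14, 10, 19, 3, 0, 6, 21, 17, 1, 9, 5, 16, 8, 15, 7]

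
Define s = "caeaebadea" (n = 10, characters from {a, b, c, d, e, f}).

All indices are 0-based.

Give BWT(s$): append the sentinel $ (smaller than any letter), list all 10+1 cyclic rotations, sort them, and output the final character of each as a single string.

aebcee$adaa

rank  rotation     last
    0  $caeaebadea  a
    1  a$caeaebade  e
    2  adea$caeaeb  b
    3  aeaebadea$c  c
    4  aebadea$cae  e
    5  badea$caeae  e
    6  caeaebadea$  $
    7  dea$caeaeba  a
    8  ea$caeaebad  d
    9  eaebadea$ca  a
   10  ebadea$caea  a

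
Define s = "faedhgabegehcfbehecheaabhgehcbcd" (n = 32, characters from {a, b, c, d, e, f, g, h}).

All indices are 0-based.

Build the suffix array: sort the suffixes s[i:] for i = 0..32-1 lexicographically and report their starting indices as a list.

[21, 6, 22, 1, 29, 7, 14, 23, 28, 30, 12, 18, 31, 3, 20, 17, 2, 8, 26, 10, 15, 0, 13, 5, 25, 9, 27, 11, 19, 16, 4, 24]

rank | idx | suffix
   0 |  21 | aabhgehcbcd
   1 |   6 | abegehcfbehecheaabhgehcbcd
   2 |  22 | abhgehcbcd
   3 |   1 | aedhgabegehcfbehecheaabhgehcbcd
   4 |  29 | bcd
   5 |   7 | begehcfbehecheaabhgehcbcd
   6 |  14 | behecheaabhgehcbcd
   7 |  23 | bhgehcbcd
   8 |  28 | cbcd
   9 |  30 | cd
  10 |  12 | cfbehecheaabhgehcbcd
  11 |  18 | cheaabhgehcbcd
  12 |  31 | d
  13 |   3 | dhgabegehcfbehecheaabhgehcbcd
  14 |  20 | eaabhgehcbcd
  15 |  17 | echeaabhgehcbcd
  16 |   2 | edhgabegehcfbehecheaabhgehcbcd
  17 |   8 | egehcfbehecheaabhgehcbcd
  18 |  26 | ehcbcd
  19 |  10 | ehcfbehecheaabhgehcbcd
  20 |  15 | ehecheaabhgehcbcd
  21 |   0 | faedhgabegehcfbehecheaabhgehcbcd
  22 |  13 | fbehecheaabhgehcbcd
  23 |   5 | gabegehcfbehecheaabhgehcbcd
  24 |  25 | gehcbcd
  25 |   9 | gehcfbehecheaabhgehcbcd
  26 |  27 | hcbcd
  27 |  11 | hcfbehecheaabhgehcbcd
  28 |  19 | heaabhgehcbcd
  29 |  16 | hecheaabhgehcbcd
  30 |   4 | hgabegehcfbehecheaabhgehcbcd
  31 |  24 | hgehcbcd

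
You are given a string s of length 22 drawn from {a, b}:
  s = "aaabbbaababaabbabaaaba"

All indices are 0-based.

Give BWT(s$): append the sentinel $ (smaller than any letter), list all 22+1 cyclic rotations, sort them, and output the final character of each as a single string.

abb$abbaabbaaaaabababaa

rank  rotation                 last
    0  $aaabbbaababaabbabaaaba  a
    1  a$aaabbbaababaabbabaaab  b
    2  aaaba$aaabbbaababaabbab  b
    3  aaabbbaababaabbabaaaba$  $
    4  aaba$aaabbbaababaabbaba  a
    5  aababaabbabaaaba$aaabbb  b
    6  aabbabaaaba$aaabbbaabab  b
    7  aabbbaababaabbabaaaba$a  a
    8  aba$aaabbbaababaabbabaa  a
    9  abaaaba$aaabbbaababaabb  b
   10  abaabbabaaaba$aaabbbaab  b
   11  ababaabbabaaaba$aaabbba  a
   12  abbabaaaba$aaabbbaababa  a
   13  abbbaababaabbabaaaba$aa  a
   14  ba$aaabbbaababaabbabaaa  a
   15  baaaba$aaabbbaababaabba  a
   16  baababaabbabaaaba$aaabb  b
   17  baabbabaaaba$aaabbbaaba  a
   18  babaaaba$aaabbbaababaab  b
   19  babaabbabaaaba$aaabbbaa  a
   20  bbaababaabbabaaaba$aaab  b
   21  bbabaaaba$aaabbbaababaa  a
   22  bbbaababaabbabaaaba$aaa  a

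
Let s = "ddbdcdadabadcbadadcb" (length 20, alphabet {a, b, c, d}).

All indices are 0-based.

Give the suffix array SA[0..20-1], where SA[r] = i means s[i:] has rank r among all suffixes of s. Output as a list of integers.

rank | idx | suffix
   0 |   8 | abadcbadadcb
   1 |   6 | adabadcbadadcb
   2 |  14 | adadcb
   3 |  16 | adcb
   4 |  10 | adcbadadcb
   5 |  19 | b
   6 |  13 | badadcb
   7 |   9 | badcbadadcb
   8 |   2 | bdcdadabadcbadadcb
   9 |  18 | cb
  10 |  12 | cbadadcb
  11 |   4 | cdadabadcbadadcb
  12 |   7 | dabadcbadadcb
  13 |   5 | dadabadcbadadcb
  14 |  15 | dadcb
  15 |   1 | dbdcdadabadcbadadcb
  16 |  17 | dcb
  17 |  11 | dcbadadcb
  18 |   3 | dcdadabadcbadadcb
  19 |   0 | ddbdcdadabadcbadadcb

[8, 6, 14, 16, 10, 19, 13, 9, 2, 18, 12, 4, 7, 5, 15, 1, 17, 11, 3, 0]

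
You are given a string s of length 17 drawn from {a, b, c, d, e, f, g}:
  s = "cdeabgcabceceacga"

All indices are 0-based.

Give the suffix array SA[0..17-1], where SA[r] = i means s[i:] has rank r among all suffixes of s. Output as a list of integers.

[16, 7, 3, 13, 8, 4, 6, 0, 11, 9, 14, 1, 2, 12, 10, 15, 5]

sorted suffixes:
  #0 SA[0]=16  'a'
  #1 SA[1]=7  'abceceacga'
  #2 SA[2]=3  'abgcabceceacga'
  #3 SA[3]=13  'acga'
  #4 SA[4]=8  'bceceacga'
  #5 SA[5]=4  'bgcabceceacga'
  #6 SA[6]=6  'cabceceacga'
  #7 SA[7]=0  'cdeabgcabceceacga'
  #8 SA[8]=11  'ceacga'
  #9 SA[9]=9  'ceceacga'
  #10 SA[10]=14  'cga'
  #11 SA[11]=1  'deabgcabceceacga'
  #12 SA[12]=2  'eabgcabceceacga'
  #13 SA[13]=12  'eacga'
  #14 SA[14]=10  'eceacga'
  #15 SA[15]=15  'ga'
  #16 SA[16]=5  'gcabceceacga'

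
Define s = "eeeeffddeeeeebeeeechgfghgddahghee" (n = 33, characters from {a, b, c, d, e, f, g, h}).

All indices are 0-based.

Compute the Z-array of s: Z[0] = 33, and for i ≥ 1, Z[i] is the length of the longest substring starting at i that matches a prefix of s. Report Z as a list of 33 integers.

Z[0]=33
i=1: outside box; Z[1]=3 scan→box=[1,4)
i=2: min(r-i=2, Z[1]=3)=2; Z[2]=2
i=3: min(r-i=1, Z[2]=2)=1; Z[3]=1
i=4: outside box; Z[4]=0
i=5: outside box; Z[5]=0
i=6: outside box; Z[6]=0
i=7: outside box; Z[7]=0
i=8: outside box; Z[8]=4 scan→box=[8,12)
i=9: min(r-i=3, Z[1]=3)=3; Z[9]=4 scan→box=[9,13)
i=10: min(r-i=3, Z[1]=3)=3; Z[10]=3
i=11: min(r-i=2, Z[2]=2)=2; Z[11]=2
i=12: min(r-i=1, Z[3]=1)=1; Z[12]=1
i=13: outside box; Z[13]=0
i=14: outside box; Z[14]=4 scan→box=[14,18)
i=15: min(r-i=3, Z[1]=3)=3; Z[15]=3
i=16: min(r-i=2, Z[2]=2)=2; Z[16]=2
i=17: min(r-i=1, Z[3]=1)=1; Z[17]=1
i=18: outside box; Z[18]=0
i=19: outside box; Z[19]=0
i=20: outside box; Z[20]=0
i=21: outside box; Z[21]=0
i=22: outside box; Z[22]=0
i=23: outside box; Z[23]=0
i=24: outside box; Z[24]=0
i=25: outside box; Z[25]=0
i=26: outside box; Z[26]=0
i=27: outside box; Z[27]=0
i=28: outside box; Z[28]=0
i=29: outside box; Z[29]=0
i=30: outside box; Z[30]=0
i=31: outside box; Z[31]=2 scan→box=[31,33)
i=32: min(r-i=1, Z[1]=3)=1; Z[32]=1

[33, 3, 2, 1, 0, 0, 0, 0, 4, 4, 3, 2, 1, 0, 4, 3, 2, 1, 0, 0, 0, 0, 0, 0, 0, 0, 0, 0, 0, 0, 0, 2, 1]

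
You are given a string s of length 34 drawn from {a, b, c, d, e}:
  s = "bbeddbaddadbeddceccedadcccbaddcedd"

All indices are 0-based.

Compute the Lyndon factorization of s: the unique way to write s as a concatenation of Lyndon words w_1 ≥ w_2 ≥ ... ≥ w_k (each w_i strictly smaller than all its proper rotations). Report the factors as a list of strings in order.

["bbedd", "b", "add", "adbeddceccedadcccbaddcedd"]

emit factor 1: 'bbedd' (i=0, period=5)
emit factor 2: 'b' (i=5, period=1)
emit factor 3: 'add' (i=6, period=3)
emit factor 4: 'adbeddceccedadcccbaddcedd' (i=9, period=25)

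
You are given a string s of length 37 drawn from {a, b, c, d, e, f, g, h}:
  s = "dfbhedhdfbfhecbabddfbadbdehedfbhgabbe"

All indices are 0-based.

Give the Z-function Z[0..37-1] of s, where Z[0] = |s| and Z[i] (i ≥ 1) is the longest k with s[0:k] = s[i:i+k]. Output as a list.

[37, 0, 0, 0, 0, 1, 0, 3, 0, 0, 0, 0, 0, 0, 0, 0, 0, 1, 3, 0, 0, 0, 1, 0, 1, 0, 0, 0, 4, 0, 0, 0, 0, 0, 0, 0, 0]

Z[0]=37
i=1: i≥r, start 0; Z[1]=0
i=2: i≥r, start 0; Z[2]=0
i=3: i≥r, start 0; Z[3]=0
i=4: i≥r, start 0; Z[4]=0
i=5: i≥r, start 0; Z[5]=1 scan→box=[5,6)
i=6: i≥r, start 0; Z[6]=0
i=7: i≥r, start 0; Z[7]=3 scan→box=[7,10)
i=8: min(r-i=2, Z[1]=0)=0; Z[8]=0
i=9: min(r-i=1, Z[2]=0)=0; Z[9]=0
i=10: i≥r, start 0; Z[10]=0
i=11: i≥r, start 0; Z[11]=0
i=12: i≥r, start 0; Z[12]=0
i=13: i≥r, start 0; Z[13]=0
i=14: i≥r, start 0; Z[14]=0
i=15: i≥r, start 0; Z[15]=0
i=16: i≥r, start 0; Z[16]=0
i=17: i≥r, start 0; Z[17]=1 scan→box=[17,18)
i=18: i≥r, start 0; Z[18]=3 scan→box=[18,21)
i=19: min(r-i=2, Z[1]=0)=0; Z[19]=0
i=20: min(r-i=1, Z[2]=0)=0; Z[20]=0
i=21: i≥r, start 0; Z[21]=0
i=22: i≥r, start 0; Z[22]=1 scan→box=[22,23)
i=23: i≥r, start 0; Z[23]=0
i=24: i≥r, start 0; Z[24]=1 scan→box=[24,25)
i=25: i≥r, start 0; Z[25]=0
i=26: i≥r, start 0; Z[26]=0
i=27: i≥r, start 0; Z[27]=0
i=28: i≥r, start 0; Z[28]=4 scan→box=[28,32)
i=29: min(r-i=3, Z[1]=0)=0; Z[29]=0
i=30: min(r-i=2, Z[2]=0)=0; Z[30]=0
i=31: min(r-i=1, Z[3]=0)=0; Z[31]=0
i=32: i≥r, start 0; Z[32]=0
i=33: i≥r, start 0; Z[33]=0
i=34: i≥r, start 0; Z[34]=0
i=35: i≥r, start 0; Z[35]=0
i=36: i≥r, start 0; Z[36]=0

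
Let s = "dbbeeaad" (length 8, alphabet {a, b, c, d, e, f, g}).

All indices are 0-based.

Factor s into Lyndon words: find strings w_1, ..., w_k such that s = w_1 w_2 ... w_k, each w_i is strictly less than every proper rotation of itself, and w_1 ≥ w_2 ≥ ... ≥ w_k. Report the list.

emit factor 1: 'd' (i=0, period=1)
emit factor 2: 'bbee' (i=1, period=4)
emit factor 3: 'aad' (i=5, period=3)

["d", "bbee", "aad"]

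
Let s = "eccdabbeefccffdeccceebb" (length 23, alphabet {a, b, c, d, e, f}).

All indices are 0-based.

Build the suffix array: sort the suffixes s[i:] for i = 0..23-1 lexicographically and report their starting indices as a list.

[4, 22, 21, 5, 6, 16, 1, 17, 10, 2, 18, 11, 3, 14, 20, 15, 0, 19, 7, 8, 9, 13, 12]

sorted suffixes:
  #0 SA[0]=4  'abbeefccffdeccceebb'
  #1 SA[1]=22  'b'
  #2 SA[2]=21  'bb'
  #3 SA[3]=5  'bbeefccffdeccceebb'
  #4 SA[4]=6  'beefccffdeccceebb'
  #5 SA[5]=16  'ccceebb'
  #6 SA[6]=1  'ccdabbeefccffdeccceebb'
  #7 SA[7]=17  'cceebb'
  #8 SA[8]=10  'ccffdeccceebb'
  #9 SA[9]=2  'cdabbeefccffdeccceebb'
  #10 SA[10]=18  'ceebb'
  #11 SA[11]=11  'cffdeccceebb'
  #12 SA[12]=3  'dabbeefccffdeccceebb'
  #13 SA[13]=14  'deccceebb'
  #14 SA[14]=20  'ebb'
  #15 SA[15]=15  'eccceebb'
  #16 SA[16]=0  'eccdabbeefccffdeccceebb'
  #17 SA[17]=19  'eebb'
  #18 SA[18]=7  'eefccffdeccceebb'
  #19 SA[19]=8  'efccffdeccceebb'
  #20 SA[20]=9  'fccffdeccceebb'
  #21 SA[21]=13  'fdeccceebb'
  #22 SA[22]=12  'ffdeccceebb'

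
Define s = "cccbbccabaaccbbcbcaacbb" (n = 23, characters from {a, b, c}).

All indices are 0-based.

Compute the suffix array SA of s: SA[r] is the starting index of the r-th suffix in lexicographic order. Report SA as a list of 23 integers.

[18, 9, 7, 19, 10, 22, 8, 21, 13, 3, 16, 14, 4, 17, 6, 20, 12, 2, 15, 5, 11, 1, 0]

rank→(start, suffix):
  0 → (18, 'aacbb')
  1 → (9, 'aaccbbcbcaacbb')
  2 → (7, 'abaaccbbcbcaacbb')
  3 → (19, 'acbb')
  4 → (10, 'accbbcbcaacbb')
  5 → (22, 'b')
  6 → (8, 'baaccbbcbcaacbb')
  7 → (21, 'bb')
  8 → (13, 'bbcbcaacbb')
  9 → (3, 'bbccabaaccbbcbcaacbb')
  10 → (16, 'bcaacbb')
  11 → (14, 'bcbcaacbb')
  12 → (4, 'bccabaaccbbcbcaacbb')
  13 → (17, 'caacbb')
  14 → (6, 'cabaaccbbcbcaacbb')
  15 → (20, 'cbb')
  16 → (12, 'cbbcbcaacbb')
  17 → (2, 'cbbccabaaccbbcbcaacbb')
  18 → (15, 'cbcaacbb')
  19 → (5, 'ccabaaccbbcbcaacbb')
  20 → (11, 'ccbbcbcaacbb')
  21 → (1, 'ccbbccabaaccbbcbcaacbb')
  22 → (0, 'cccbbccabaaccbbcbcaacbb')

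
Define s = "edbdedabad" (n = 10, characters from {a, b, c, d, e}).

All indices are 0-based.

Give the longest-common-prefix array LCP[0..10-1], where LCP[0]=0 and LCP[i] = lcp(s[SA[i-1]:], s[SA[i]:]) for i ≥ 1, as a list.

[0, 1, 0, 1, 0, 1, 1, 1, 0, 2]

rank→(start, suffix):
  0 → (6, 'abad')
  1 → (8, 'ad')
  2 → (7, 'bad')
  3 → (2, 'bdedabad')
  4 → (9, 'd')
  5 → (5, 'dabad')
  6 → (1, 'dbdedabad')
  7 → (3, 'dedabad')
  8 → (4, 'edabad')
  9 → (0, 'edbdedabad')

SA = [6, 8, 7, 2, 9, 5, 1, 3, 4, 0]
i: (SA[i-1],SA[i]) lcp shared
  1: (6,8) 1 'a'
  2: (8,7) 0 ''
  3: (7,2) 1 'b'
  4: (2,9) 0 ''
  5: (9,5) 1 'd'
  6: (5,1) 1 'd'
  7: (1,3) 1 'd'
  8: (3,4) 0 ''
  9: (4,0) 2 'ed'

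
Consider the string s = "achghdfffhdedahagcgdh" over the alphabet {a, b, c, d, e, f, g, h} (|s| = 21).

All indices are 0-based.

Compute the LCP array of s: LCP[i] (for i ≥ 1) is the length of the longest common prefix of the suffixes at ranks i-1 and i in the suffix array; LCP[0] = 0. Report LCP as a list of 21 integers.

rank→(start, suffix):
  0 → (0, 'achghdfffhdedahagcgdh')
  1 → (15, 'agcgdh')
  2 → (13, 'ahagcgdh')
  3 → (17, 'cgdh')
  4 → (1, 'chghdfffhdedahagcgdh')
  5 → (12, 'dahagcgdh')
  6 → (10, 'dedahagcgdh')
  7 → (5, 'dfffhdedahagcgdh')
  8 → (19, 'dh')
  9 → (11, 'edahagcgdh')
  10 → (6, 'fffhdedahagcgdh')
  11 → (7, 'ffhdedahagcgdh')
  12 → (8, 'fhdedahagcgdh')
  13 → (16, 'gcgdh')
  14 → (18, 'gdh')
  15 → (3, 'ghdfffhdedahagcgdh')
  16 → (20, 'h')
  17 → (14, 'hagcgdh')
  18 → (9, 'hdedahagcgdh')
  19 → (4, 'hdfffhdedahagcgdh')
  20 → (2, 'hghdfffhdedahagcgdh')

SA = [0, 15, 13, 17, 1, 12, 10, 5, 19, 11, 6, 7, 8, 16, 18, 3, 20, 14, 9, 4, 2]
[i] adj suffixes → lcp
  [1] 0/15 → 1 ('a')
  [2] 15/13 → 1 ('a')
  [3] 13/17 → 0 ('')
  [4] 17/1 → 1 ('c')
  [5] 1/12 → 0 ('')
  [6] 12/10 → 1 ('d')
  [7] 10/5 → 1 ('d')
  [8] 5/19 → 1 ('d')
  [9] 19/11 → 0 ('')
  [10] 11/6 → 0 ('')
  [11] 6/7 → 2 ('ff')
  [12] 7/8 → 1 ('f')
  [13] 8/16 → 0 ('')
  [14] 16/18 → 1 ('g')
  [15] 18/3 → 1 ('g')
  [16] 3/20 → 0 ('')
  [17] 20/14 → 1 ('h')
  [18] 14/9 → 1 ('h')
  [19] 9/4 → 2 ('hd')
  [20] 4/2 → 1 ('h')

[0, 1, 1, 0, 1, 0, 1, 1, 1, 0, 0, 2, 1, 0, 1, 1, 0, 1, 1, 2, 1]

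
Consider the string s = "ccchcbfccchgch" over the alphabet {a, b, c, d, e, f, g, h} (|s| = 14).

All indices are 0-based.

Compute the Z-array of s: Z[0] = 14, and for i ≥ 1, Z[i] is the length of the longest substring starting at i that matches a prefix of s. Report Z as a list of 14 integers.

Z[0]=14
i=1: outside box; Z[1]=2 scan→box=[1,3)
i=2: min(r-i=1, Z[1]=2)=1; Z[2]=1
i=3: outside box; Z[3]=0
i=4: outside box; Z[4]=1 scan→box=[4,5)
i=5: outside box; Z[5]=0
i=6: outside box; Z[6]=0
i=7: outside box; Z[7]=4 scan→box=[7,11)
i=8: min(r-i=3, Z[1]=2)=2; Z[8]=2
i=9: min(r-i=2, Z[2]=1)=1; Z[9]=1
i=10: min(r-i=1, Z[3]=0)=0; Z[10]=0
i=11: outside box; Z[11]=0
i=12: outside box; Z[12]=1 scan→box=[12,13)
i=13: outside box; Z[13]=0

[14, 2, 1, 0, 1, 0, 0, 4, 2, 1, 0, 0, 1, 0]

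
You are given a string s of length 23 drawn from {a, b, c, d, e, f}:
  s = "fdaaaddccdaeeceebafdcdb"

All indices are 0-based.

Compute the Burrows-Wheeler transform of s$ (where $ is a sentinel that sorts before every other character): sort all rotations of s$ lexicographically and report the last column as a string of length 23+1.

rank  rotation                  last
    0  $fdaaaddccdaeeceebafdcdb  b
    1  aaaddccdaeeceebafdcdb$fd  d
    2  aaddccdaeeceebafdcdb$fda  a
    3  addccdaeeceebafdcdb$fdaa  a
    4  aeeceebafdcdb$fdaaaddccd  d
    5  afdcdb$fdaaaddccdaeeceeb  b
    6  b$fdaaaddccdaeeceebafdcd  d
    7  bafdcdb$fdaaaddccdaeecee  e
    8  ccdaeeceebafdcdb$fdaaadd  d
    9  cdaeeceebafdcdb$fdaaaddc  c
   10  cdb$fdaaaddccdaeeceebafd  d
   11  ceebafdcdb$fdaaaddccdaee  e
   12  daaaddccdaeeceebafdcdb$f  f
   13  daeeceebafdcdb$fdaaaddcc  c
   14  db$fdaaaddccdaeeceebafdc  c
   15  dccdaeeceebafdcdb$fdaaad  d
   16  dcdb$fdaaaddccdaeeceebaf  f
   17  ddccdaeeceebafdcdb$fdaaa  a
   18  ebafdcdb$fdaaaddccdaeece  e
   19  eceebafdcdb$fdaaaddccdae  e
   20  eebafdcdb$fdaaaddccdaeec  c
   21  eeceebafdcdb$fdaaaddccda  a
   22  fdaaaddccdaeeceebafdcdb$  $
   23  fdcdb$fdaaaddccdaeeceeba  a

bdaadbdedcdefccdfaeeca$a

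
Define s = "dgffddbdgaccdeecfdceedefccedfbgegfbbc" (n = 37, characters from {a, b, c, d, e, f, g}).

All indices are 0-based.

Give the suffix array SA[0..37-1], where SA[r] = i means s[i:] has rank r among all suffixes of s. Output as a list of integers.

rank | idx | suffix
   0 |   9 | accdeecfdceedefccedfbgegfbbc
   1 |  34 | bbc
   2 |  35 | bc
   3 |   6 | bdgaccdeecfdceedefccedfbgegfbbc
   4 |  29 | bgegfbbc
   5 |  36 | c
   6 |  10 | ccdeecfdceedefccedfbgegfbbc
   7 |  24 | ccedfbgegfbbc
   8 |  11 | cdeecfdceedefccedfbgegfbbc
   9 |  25 | cedfbgegfbbc
  10 |  18 | ceedefccedfbgegfbbc
  11 |  15 | cfdceedefccedfbgegfbbc
  12 |   5 | dbdgaccdeecfdceedefccedfbgegfbbc
  13 |  17 | dceedefccedfbgegfbbc
  14 |   4 | ddbdgaccdeecfdceedefccedfbgegfbbc
  15 |  12 | deecfdceedefccedfbgegfbbc
  16 |  21 | defccedfbgegfbbc
  17 |  27 | dfbgegfbbc
  18 |   7 | dgaccdeecfdceedefccedfbgegfbbc
  19 |   0 | dgffddbdgaccdeecfdceedefccedfbgegfbbc
  20 |  14 | ecfdceedefccedfbgegfbbc
  21 |  20 | edefccedfbgegfbbc
  22 |  26 | edfbgegfbbc
  23 |  13 | eecfdceedefccedfbgegfbbc
  24 |  19 | eedefccedfbgegfbbc
  25 |  22 | efccedfbgegfbbc
  26 |  31 | egfbbc
  27 |  33 | fbbc
  28 |  28 | fbgegfbbc
  29 |  23 | fccedfbgegfbbc
  30 |  16 | fdceedefccedfbgegfbbc
  31 |   3 | fddbdgaccdeecfdceedefccedfbgegfbbc
  32 |   2 | ffddbdgaccdeecfdceedefccedfbgegfbbc
  33 |   8 | gaccdeecfdceedefccedfbgegfbbc
  34 |  30 | gegfbbc
  35 |  32 | gfbbc
  36 |   1 | gffddbdgaccdeecfdceedefccedfbgegfbbc

[9, 34, 35, 6, 29, 36, 10, 24, 11, 25, 18, 15, 5, 17, 4, 12, 21, 27, 7, 0, 14, 20, 26, 13, 19, 22, 31, 33, 28, 23, 16, 3, 2, 8, 30, 32, 1]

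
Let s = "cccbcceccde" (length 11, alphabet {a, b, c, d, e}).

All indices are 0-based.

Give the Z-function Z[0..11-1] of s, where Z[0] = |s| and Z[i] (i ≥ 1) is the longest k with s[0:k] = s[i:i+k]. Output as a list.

[11, 2, 1, 0, 2, 1, 0, 2, 1, 0, 0]

Z[0]=11
i=1: fresh scan; Z[1]=2 scan→box=[1,3)
i=2: min(r-i=1, Z[1]=2)=1; Z[2]=1
i=3: fresh scan; Z[3]=0
i=4: fresh scan; Z[4]=2 scan→box=[4,6)
i=5: min(r-i=1, Z[1]=2)=1; Z[5]=1
i=6: fresh scan; Z[6]=0
i=7: fresh scan; Z[7]=2 scan→box=[7,9)
i=8: min(r-i=1, Z[1]=2)=1; Z[8]=1
i=9: fresh scan; Z[9]=0
i=10: fresh scan; Z[10]=0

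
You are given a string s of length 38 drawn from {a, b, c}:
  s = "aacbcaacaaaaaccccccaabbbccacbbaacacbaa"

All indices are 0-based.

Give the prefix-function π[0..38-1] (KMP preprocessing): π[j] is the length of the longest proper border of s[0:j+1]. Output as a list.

[0, 1, 0, 0, 0, 1, 2, 3, 1, 2, 2, 2, 2, 3, 0, 0, 0, 0, 0, 1, 2, 0, 0, 0, 0, 0, 1, 0, 0, 0, 1, 2, 3, 1, 0, 0, 1, 2]

π[0] = 0
j=1 s[j]='a': π[1]=1 (border 'a')
j=2 s[j]='c': k: 1→0; π[2]=0 (border '')
j=3 s[j]='b': π[3]=0 (border '')
j=4 s[j]='c': π[4]=0 (border '')
j=5 s[j]='a': π[5]=1 (border 'a')
j=6 s[j]='a': π[6]=2 (border 'aa')
j=7 s[j]='c': π[7]=3 (border 'aac')
j=8 s[j]='a': k: 3→0; π[8]=1 (border 'a')
j=9 s[j]='a': π[9]=2 (border 'aa')
j=10 s[j]='a': k: 2→1; π[10]=2 (border 'aa')
j=11 s[j]='a': k: 2→1; π[11]=2 (border 'aa')
j=12 s[j]='a': k: 2→1; π[12]=2 (border 'aa')
j=13 s[j]='c': π[13]=3 (border 'aac')
j=14 s[j]='c': k: 3→0; π[14]=0 (border '')
j=15 s[j]='c': π[15]=0 (border '')
j=16 s[j]='c': π[16]=0 (border '')
j=17 s[j]='c': π[17]=0 (border '')
j=18 s[j]='c': π[18]=0 (border '')
j=19 s[j]='a': π[19]=1 (border 'a')
j=20 s[j]='a': π[20]=2 (border 'aa')
j=21 s[j]='b': k: 2→1→0; π[21]=0 (border '')
j=22 s[j]='b': π[22]=0 (border '')
j=23 s[j]='b': π[23]=0 (border '')
j=24 s[j]='c': π[24]=0 (border '')
j=25 s[j]='c': π[25]=0 (border '')
j=26 s[j]='a': π[26]=1 (border 'a')
j=27 s[j]='c': k: 1→0; π[27]=0 (border '')
j=28 s[j]='b': π[28]=0 (border '')
j=29 s[j]='b': π[29]=0 (border '')
j=30 s[j]='a': π[30]=1 (border 'a')
j=31 s[j]='a': π[31]=2 (border 'aa')
j=32 s[j]='c': π[32]=3 (border 'aac')
j=33 s[j]='a': k: 3→0; π[33]=1 (border 'a')
j=34 s[j]='c': k: 1→0; π[34]=0 (border '')
j=35 s[j]='b': π[35]=0 (border '')
j=36 s[j]='a': π[36]=1 (border 'a')
j=37 s[j]='a': π[37]=2 (border 'aa')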